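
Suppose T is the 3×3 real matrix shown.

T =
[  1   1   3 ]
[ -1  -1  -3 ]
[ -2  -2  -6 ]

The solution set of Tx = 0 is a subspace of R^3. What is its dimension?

Row reduce to echelon form.
R2 ← R2 + R1: [0, 0, 0]
R3 ← R3 + (2)·R1: [0, 0, 0]
1 nonzero row, so rank(T) = 1.
T has 3 columns; by rank–nullity, nullity = 3 − 1 = 2.

2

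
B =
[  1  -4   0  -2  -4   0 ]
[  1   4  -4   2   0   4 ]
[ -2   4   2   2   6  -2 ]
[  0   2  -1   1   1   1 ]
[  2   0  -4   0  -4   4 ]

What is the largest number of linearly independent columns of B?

Row reduce to echelon form.
R2 ← R2 − R1: [0, 8, -4, 4, 4, 4]
R3 ← R3 + (2)·R1: [0, -4, 2, -2, -2, -2]
R5 ← R5 − (2)·R1: [0, 8, -4, 4, 4, 4]
R3 ← R3 + (1/2)·R2: [0, 0, 0, 0, 0, 0]
R4 ← R4 − (1/4)·R2: [0, 0, 0, 0, 0, 0]
R5 ← R5 − R2: [0, 0, 0, 0, 0, 0]
Echelon form has 2 nonzero rows, so rank(B) = 2.
The rank gives the maximum number of linearly independent columns: 2.

2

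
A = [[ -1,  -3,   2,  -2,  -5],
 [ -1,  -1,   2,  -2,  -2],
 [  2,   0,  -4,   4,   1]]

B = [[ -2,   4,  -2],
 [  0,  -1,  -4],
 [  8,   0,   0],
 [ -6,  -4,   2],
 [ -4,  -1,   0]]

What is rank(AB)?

2

First compute AB:
[[ 50,  12,  10],
 [ 38,   7,   2],
 [-64,  -9,   4]]
Now row reduce the product.
R2 ← R2 − (19/25)·R1: [0, -53/25, -28/5]
R3 ← R3 + (32/25)·R1: [0, 159/25, 84/5]
R3 ← R3 + (3)·R2: [0, 0, 0]
2 nonzero rows, so rank(AB) = 2.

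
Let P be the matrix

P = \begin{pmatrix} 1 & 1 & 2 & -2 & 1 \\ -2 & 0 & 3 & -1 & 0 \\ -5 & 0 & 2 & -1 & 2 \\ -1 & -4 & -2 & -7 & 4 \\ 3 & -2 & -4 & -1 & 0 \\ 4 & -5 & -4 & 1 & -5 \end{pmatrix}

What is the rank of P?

4

Row reduce to echelon form.
R2 ← R2 + (2)·R1: [0, 2, 7, -5, 2]
R3 ← R3 + (5)·R1: [0, 5, 12, -11, 7]
R4 ← R4 + R1: [0, -3, 0, -9, 5]
R5 ← R5 − (3)·R1: [0, -5, -10, 5, -3]
R6 ← R6 − (4)·R1: [0, -9, -12, 9, -9]
R3 ← R3 − (5/2)·R2: [0, 0, -11/2, 3/2, 2]
R4 ← R4 + (3/2)·R2: [0, 0, 21/2, -33/2, 8]
R5 ← R5 + (5/2)·R2: [0, 0, 15/2, -15/2, 2]
R6 ← R6 + (9/2)·R2: [0, 0, 39/2, -27/2, 0]
R4 ← R4 + (21/11)·R3: [0, 0, 0, -150/11, 130/11]
R5 ← R5 + (15/11)·R3: [0, 0, 0, -60/11, 52/11]
R6 ← R6 + (39/11)·R3: [0, 0, 0, -90/11, 78/11]
R5 ← R5 − (2/5)·R4: [0, 0, 0, 0, 0]
R6 ← R6 − (3/5)·R4: [0, 0, 0, 0, 0]
Echelon form has 4 nonzero rows, so rank(P) = 4.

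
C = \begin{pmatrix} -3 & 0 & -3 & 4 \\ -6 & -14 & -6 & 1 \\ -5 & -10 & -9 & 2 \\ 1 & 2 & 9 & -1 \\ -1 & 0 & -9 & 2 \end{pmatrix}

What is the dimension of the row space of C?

3

Row reduce to echelon form.
R2 ← R2 − (2)·R1: [0, -14, 0, -7]
R3 ← R3 − (5/3)·R1: [0, -10, -4, -14/3]
R4 ← R4 + (1/3)·R1: [0, 2, 8, 1/3]
R5 ← R5 − (1/3)·R1: [0, 0, -8, 2/3]
R3 ← R3 − (5/7)·R2: [0, 0, -4, 1/3]
R4 ← R4 + (1/7)·R2: [0, 0, 8, -2/3]
R4 ← R4 + (2)·R3: [0, 0, 0, 0]
R5 ← R5 − (2)·R3: [0, 0, 0, 0]
Echelon form has 3 nonzero rows, so rank(C) = 3.
The row space has dimension equal to the rank: 3.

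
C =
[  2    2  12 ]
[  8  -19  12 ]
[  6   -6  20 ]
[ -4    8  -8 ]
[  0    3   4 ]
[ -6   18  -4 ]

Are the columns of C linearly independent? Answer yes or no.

Row reduce C to echelon form.
R2 ← R2 − (4)·R1: [0, -27, -36]
R3 ← R3 − (3)·R1: [0, -12, -16]
R4 ← R4 + (2)·R1: [0, 12, 16]
R6 ← R6 + (3)·R1: [0, 24, 32]
R3 ← R3 − (4/9)·R2: [0, 0, 0]
R4 ← R4 + (4/9)·R2: [0, 0, 0]
R5 ← R5 + (1/9)·R2: [0, 0, 0]
R6 ← R6 + (8/9)·R2: [0, 0, 0]
2 pivots among 3 columns.
Only 2 < 3 pivot columns, so the columns are linearly dependent.

no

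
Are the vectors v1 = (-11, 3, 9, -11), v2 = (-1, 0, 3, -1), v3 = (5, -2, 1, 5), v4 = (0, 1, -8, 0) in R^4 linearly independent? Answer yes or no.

no

Form the matrix with these vectors as rows and row reduce.
R2 ← R2 − (1/11)·R1: [0, -3/11, 24/11, 0]
R3 ← R3 + (5/11)·R1: [0, -7/11, 56/11, 0]
R3 ← R3 − (7/3)·R2: [0, 0, 0, 0]
R4 ← R4 + (11/3)·R2: [0, 0, 0, 0]
2 nonzero rows, so the 4 vectors span a space of dimension 2.
Since 2 < 4, the vectors are linearly dependent.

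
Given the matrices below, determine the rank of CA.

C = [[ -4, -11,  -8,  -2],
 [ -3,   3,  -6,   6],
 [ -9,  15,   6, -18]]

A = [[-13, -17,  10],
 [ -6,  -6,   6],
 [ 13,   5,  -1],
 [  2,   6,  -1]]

3

First compute CA:
[[ 10,  82, -96],
 [-45,  39, -12],
 [ 69, -15,  12]]
Now row reduce the product.
R2 ← R2 + (9/2)·R1: [0, 408, -444]
R3 ← R3 − (69/10)·R1: [0, -2904/5, 3372/5]
R3 ← R3 + (121/85)·R2: [0, 0, 720/17]
3 nonzero rows, so rank(CA) = 3.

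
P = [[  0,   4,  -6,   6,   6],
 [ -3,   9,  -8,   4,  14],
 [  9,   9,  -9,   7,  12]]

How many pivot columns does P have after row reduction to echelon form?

3

Row reduce to echelon form.
Swap R1 ↔ R2
R3 ← R3 + (3)·R1: [0, 36, -33, 19, 54]
R3 ← R3 − (9)·R2: [0, 0, 21, -35, 0]
Echelon form has 3 nonzero rows, so rank(P) = 3.
Each nonzero row contributes one pivot column: 3 pivot columns.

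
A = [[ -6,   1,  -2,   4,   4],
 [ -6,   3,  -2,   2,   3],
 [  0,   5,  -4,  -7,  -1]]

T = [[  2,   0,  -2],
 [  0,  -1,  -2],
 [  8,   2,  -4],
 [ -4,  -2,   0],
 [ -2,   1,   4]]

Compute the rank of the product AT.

First compute AT:
[[-52,  -9,  34],
 [-42,  -8,  26],
 [ -2,   0,   2]]
Now row reduce the product.
R2 ← R2 − (21/26)·R1: [0, -19/26, -19/13]
R3 ← R3 − (1/26)·R1: [0, 9/26, 9/13]
R3 ← R3 + (9/19)·R2: [0, 0, 0]
2 nonzero rows, so rank(AT) = 2.

2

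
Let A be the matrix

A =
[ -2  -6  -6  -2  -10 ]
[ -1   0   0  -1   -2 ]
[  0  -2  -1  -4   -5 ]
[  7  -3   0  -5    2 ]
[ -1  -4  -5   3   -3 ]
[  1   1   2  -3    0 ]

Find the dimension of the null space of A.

2

Row reduce to echelon form.
R2 ← R2 − (1/2)·R1: [0, 3, 3, 0, 3]
R4 ← R4 + (7/2)·R1: [0, -24, -21, -12, -33]
R5 ← R5 − (1/2)·R1: [0, -1, -2, 4, 2]
R6 ← R6 + (1/2)·R1: [0, -2, -1, -4, -5]
R3 ← R3 + (2/3)·R2: [0, 0, 1, -4, -3]
R4 ← R4 + (8)·R2: [0, 0, 3, -12, -9]
R5 ← R5 + (1/3)·R2: [0, 0, -1, 4, 3]
R6 ← R6 + (2/3)·R2: [0, 0, 1, -4, -3]
R4 ← R4 − (3)·R3: [0, 0, 0, 0, 0]
R5 ← R5 + R3: [0, 0, 0, 0, 0]
R6 ← R6 − R3: [0, 0, 0, 0, 0]
3 nonzero rows, so rank(A) = 3.
A has 5 columns; by rank–nullity, nullity = 5 − 3 = 2.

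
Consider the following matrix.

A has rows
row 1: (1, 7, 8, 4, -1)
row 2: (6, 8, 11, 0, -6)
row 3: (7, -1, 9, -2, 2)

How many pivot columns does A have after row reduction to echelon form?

3

Row reduce to echelon form.
R2 ← R2 − (6)·R1: [0, -34, -37, -24, 0]
R3 ← R3 − (7)·R1: [0, -50, -47, -30, 9]
R3 ← R3 − (25/17)·R2: [0, 0, 126/17, 90/17, 9]
Echelon form has 3 nonzero rows, so rank(A) = 3.
Each nonzero row contributes one pivot column: 3 pivot columns.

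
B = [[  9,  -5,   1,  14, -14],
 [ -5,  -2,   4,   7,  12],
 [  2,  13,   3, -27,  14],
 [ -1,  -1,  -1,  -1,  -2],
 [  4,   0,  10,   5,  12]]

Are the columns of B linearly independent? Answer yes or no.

no

Row reduce B to echelon form.
R2 ← R2 + (5/9)·R1: [0, -43/9, 41/9, 133/9, 38/9]
R3 ← R3 − (2/9)·R1: [0, 127/9, 25/9, -271/9, 154/9]
R4 ← R4 + (1/9)·R1: [0, -14/9, -8/9, 5/9, -32/9]
R5 ← R5 − (4/9)·R1: [0, 20/9, 86/9, -11/9, 164/9]
R3 ← R3 + (127/43)·R2: [0, 0, 698/43, 582/43, 1272/43]
R4 ← R4 − (14/43)·R2: [0, 0, -102/43, -183/43, -212/43]
R5 ← R5 + (20/43)·R2: [0, 0, 502/43, 243/43, 868/43]
R4 ← R4 + (51/349)·R3: [0, 0, 0, -795/349, -212/349]
R5 ← R5 − (251/349)·R3: [0, 0, 0, -1425/349, -380/349]
R5 ← R5 − (95/53)·R4: [0, 0, 0, 0, 0]
4 pivots among 5 columns.
Only 4 < 5 pivot columns, so the columns are linearly dependent.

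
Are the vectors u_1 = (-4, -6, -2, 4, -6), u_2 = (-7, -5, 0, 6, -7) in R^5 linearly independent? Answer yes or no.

Form the matrix with these vectors as rows and row reduce.
R2 ← R2 − (7/4)·R1: [0, 11/2, 7/2, -1, 7/2]
2 nonzero rows, so the 2 vectors span a space of dimension 2.
Since 2 = 2, the vectors are linearly independent.

yes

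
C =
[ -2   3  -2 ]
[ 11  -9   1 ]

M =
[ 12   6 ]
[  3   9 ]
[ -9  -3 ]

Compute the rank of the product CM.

First compute CM:
[[  3,  21],
 [ 96, -18]]
Now row reduce the product.
R2 ← R2 − (32)·R1: [0, -690]
2 nonzero rows, so rank(CM) = 2.

2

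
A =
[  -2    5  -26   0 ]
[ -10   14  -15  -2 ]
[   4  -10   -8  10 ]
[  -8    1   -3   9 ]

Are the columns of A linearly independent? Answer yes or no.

Row reduce A to echelon form.
R2 ← R2 − (5)·R1: [0, -11, 115, -2]
R3 ← R3 + (2)·R1: [0, 0, -60, 10]
R4 ← R4 − (4)·R1: [0, -19, 101, 9]
R4 ← R4 − (19/11)·R2: [0, 0, -1074/11, 137/11]
R4 ← R4 − (179/110)·R3: [0, 0, 0, -42/11]
4 pivots among 4 columns.
Every column is a pivot column, so the columns are linearly independent.

yes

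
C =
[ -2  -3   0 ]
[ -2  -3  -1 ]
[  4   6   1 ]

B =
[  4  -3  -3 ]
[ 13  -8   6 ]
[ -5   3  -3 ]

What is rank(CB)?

2

First compute CB:
[[-47,  30, -12],
 [-42,  27,  -9],
 [ 89, -57,  21]]
Now row reduce the product.
R2 ← R2 − (42/47)·R1: [0, 9/47, 81/47]
R3 ← R3 + (89/47)·R1: [0, -9/47, -81/47]
R3 ← R3 + R2: [0, 0, 0]
2 nonzero rows, so rank(CB) = 2.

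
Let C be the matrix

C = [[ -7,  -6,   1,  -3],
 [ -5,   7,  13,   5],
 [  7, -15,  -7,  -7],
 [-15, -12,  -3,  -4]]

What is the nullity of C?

0

Row reduce to echelon form.
R2 ← R2 − (5/7)·R1: [0, 79/7, 86/7, 50/7]
R3 ← R3 + R1: [0, -21, -6, -10]
R4 ← R4 − (15/7)·R1: [0, 6/7, -36/7, 17/7]
R3 ← R3 + (147/79)·R2: [0, 0, 1332/79, 260/79]
R4 ← R4 − (6/79)·R2: [0, 0, -480/79, 149/79]
R4 ← R4 + (40/111)·R3: [0, 0, 0, 341/111]
4 nonzero rows, so rank(C) = 4.
C has 4 columns; by rank–nullity, nullity = 4 − 4 = 0.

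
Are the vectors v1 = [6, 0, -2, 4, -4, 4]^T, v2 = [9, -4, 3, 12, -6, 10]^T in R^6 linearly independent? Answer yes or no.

Form the matrix with these vectors as rows and row reduce.
R2 ← R2 − (3/2)·R1: [0, -4, 6, 6, 0, 4]
2 nonzero rows, so the 2 vectors span a space of dimension 2.
Since 2 = 2, the vectors are linearly independent.

yes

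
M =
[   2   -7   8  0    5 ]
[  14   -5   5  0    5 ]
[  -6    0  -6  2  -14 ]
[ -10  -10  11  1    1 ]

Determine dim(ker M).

Row reduce to echelon form.
R2 ← R2 − (7)·R1: [0, 44, -51, 0, -30]
R3 ← R3 + (3)·R1: [0, -21, 18, 2, 1]
R4 ← R4 + (5)·R1: [0, -45, 51, 1, 26]
R3 ← R3 + (21/44)·R2: [0, 0, -279/44, 2, -293/22]
R4 ← R4 + (45/44)·R2: [0, 0, -51/44, 1, -103/22]
R4 ← R4 − (17/93)·R3: [0, 0, 0, 59/93, -209/93]
4 nonzero rows, so rank(M) = 4.
M has 5 columns; by rank–nullity, nullity = 5 − 4 = 1.

1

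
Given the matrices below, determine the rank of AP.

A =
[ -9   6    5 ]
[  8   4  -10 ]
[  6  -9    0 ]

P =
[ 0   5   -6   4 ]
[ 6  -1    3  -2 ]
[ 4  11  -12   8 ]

2

First compute AP:
[[ 56,   4,  12,  -8],
 [-16, -74,  84, -56],
 [-54,  39, -63,  42]]
Now row reduce the product.
R2 ← R2 + (2/7)·R1: [0, -510/7, 612/7, -408/7]
R3 ← R3 + (27/28)·R1: [0, 300/7, -360/7, 240/7]
R3 ← R3 + (10/17)·R2: [0, 0, 0, 0]
2 nonzero rows, so rank(AP) = 2.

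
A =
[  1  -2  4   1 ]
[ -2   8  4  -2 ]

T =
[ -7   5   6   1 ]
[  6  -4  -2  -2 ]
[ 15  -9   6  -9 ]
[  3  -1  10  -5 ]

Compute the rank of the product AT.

2

First compute AT:
[[ 44, -24,  44, -36],
 [116, -76, -24, -44]]
Now row reduce the product.
R2 ← R2 − (29/11)·R1: [0, -140/11, -140, 560/11]
2 nonzero rows, so rank(AT) = 2.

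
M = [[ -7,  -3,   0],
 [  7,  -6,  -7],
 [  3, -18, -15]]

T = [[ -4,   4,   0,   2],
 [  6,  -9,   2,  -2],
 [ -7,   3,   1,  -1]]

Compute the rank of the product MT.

2

First compute MT:
[[ 10,  -1,  -6,  -8],
 [-15,  61, -19,  33],
 [-15, 129, -51,  57]]
Now row reduce the product.
R2 ← R2 + (3/2)·R1: [0, 119/2, -28, 21]
R3 ← R3 + (3/2)·R1: [0, 255/2, -60, 45]
R3 ← R3 − (15/7)·R2: [0, 0, 0, 0]
2 nonzero rows, so rank(MT) = 2.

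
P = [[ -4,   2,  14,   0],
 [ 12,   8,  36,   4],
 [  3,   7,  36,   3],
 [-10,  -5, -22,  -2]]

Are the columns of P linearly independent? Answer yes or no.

no

Row reduce P to echelon form.
R2 ← R2 + (3)·R1: [0, 14, 78, 4]
R3 ← R3 + (3/4)·R1: [0, 17/2, 93/2, 3]
R4 ← R4 − (5/2)·R1: [0, -10, -57, -2]
R3 ← R3 − (17/28)·R2: [0, 0, -6/7, 4/7]
R4 ← R4 + (5/7)·R2: [0, 0, -9/7, 6/7]
R4 ← R4 − (3/2)·R3: [0, 0, 0, 0]
3 pivots among 4 columns.
Only 3 < 4 pivot columns, so the columns are linearly dependent.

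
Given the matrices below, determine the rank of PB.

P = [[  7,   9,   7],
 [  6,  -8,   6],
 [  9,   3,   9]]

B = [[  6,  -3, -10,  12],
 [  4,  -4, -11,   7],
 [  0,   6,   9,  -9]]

2

First compute PB:
[[ 78, -15, -106,  84],
 [  4,  50,  82, -38],
 [ 66,  15, -42,  48]]
Now row reduce the product.
R2 ← R2 − (2/39)·R1: [0, 660/13, 3410/39, -550/13]
R3 ← R3 − (11/13)·R1: [0, 360/13, 620/13, -300/13]
R3 ← R3 − (6/11)·R2: [0, 0, 0, 0]
2 nonzero rows, so rank(PB) = 2.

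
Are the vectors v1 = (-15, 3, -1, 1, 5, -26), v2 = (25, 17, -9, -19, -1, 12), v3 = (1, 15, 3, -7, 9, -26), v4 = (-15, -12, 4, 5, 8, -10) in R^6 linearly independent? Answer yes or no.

Form the matrix with these vectors as rows and row reduce.
R2 ← R2 + (5/3)·R1: [0, 22, -32/3, -52/3, 22/3, -94/3]
R3 ← R3 + (1/15)·R1: [0, 76/5, 44/15, -104/15, 28/3, -416/15]
R4 ← R4 − R1: [0, -15, 5, 4, 3, 16]
R3 ← R3 − (38/55)·R2: [0, 0, 340/33, 832/165, 64/15, -1004/165]
R4 ← R4 + (15/22)·R2: [0, 0, -25/11, -86/11, 8, -59/11]
R4 ← R4 + (15/68)·R3: [0, 0, 0, -114/17, 152/17, -114/17]
4 nonzero rows, so the 4 vectors span a space of dimension 4.
Since 4 = 4, the vectors are linearly independent.

yes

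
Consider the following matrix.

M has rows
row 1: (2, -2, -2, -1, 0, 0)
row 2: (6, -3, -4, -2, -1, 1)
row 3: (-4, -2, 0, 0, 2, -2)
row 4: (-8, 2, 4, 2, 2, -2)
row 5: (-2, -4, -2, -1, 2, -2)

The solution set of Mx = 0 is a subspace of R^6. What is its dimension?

4

Row reduce to echelon form.
R2 ← R2 − (3)·R1: [0, 3, 2, 1, -1, 1]
R3 ← R3 + (2)·R1: [0, -6, -4, -2, 2, -2]
R4 ← R4 + (4)·R1: [0, -6, -4, -2, 2, -2]
R5 ← R5 + R1: [0, -6, -4, -2, 2, -2]
R3 ← R3 + (2)·R2: [0, 0, 0, 0, 0, 0]
R4 ← R4 + (2)·R2: [0, 0, 0, 0, 0, 0]
R5 ← R5 + (2)·R2: [0, 0, 0, 0, 0, 0]
2 nonzero rows, so rank(M) = 2.
M has 6 columns; by rank–nullity, nullity = 6 − 2 = 4.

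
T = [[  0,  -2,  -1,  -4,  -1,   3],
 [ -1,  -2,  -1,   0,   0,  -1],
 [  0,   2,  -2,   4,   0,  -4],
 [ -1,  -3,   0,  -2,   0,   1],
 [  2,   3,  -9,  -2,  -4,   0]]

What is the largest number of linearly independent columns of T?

3

Row reduce to echelon form.
Swap R1 ↔ R2
R4 ← R4 − R1: [0, -1, 1, -2, 0, 2]
R5 ← R5 + (2)·R1: [0, -1, -11, -2, -4, -2]
R3 ← R3 + R2: [0, 0, -3, 0, -1, -1]
R4 ← R4 − (1/2)·R2: [0, 0, 3/2, 0, 1/2, 1/2]
R5 ← R5 − (1/2)·R2: [0, 0, -21/2, 0, -7/2, -7/2]
R4 ← R4 + (1/2)·R3: [0, 0, 0, 0, 0, 0]
R5 ← R5 − (7/2)·R3: [0, 0, 0, 0, 0, 0]
Echelon form has 3 nonzero rows, so rank(T) = 3.
The rank gives the maximum number of linearly independent columns: 3.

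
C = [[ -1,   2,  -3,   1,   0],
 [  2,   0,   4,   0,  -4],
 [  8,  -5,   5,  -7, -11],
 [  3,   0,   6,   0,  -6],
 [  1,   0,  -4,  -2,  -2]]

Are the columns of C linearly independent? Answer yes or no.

no

Row reduce C to echelon form.
R2 ← R2 + (2)·R1: [0, 4, -2, 2, -4]
R3 ← R3 + (8)·R1: [0, 11, -19, 1, -11]
R4 ← R4 + (3)·R1: [0, 6, -3, 3, -6]
R5 ← R5 + R1: [0, 2, -7, -1, -2]
R3 ← R3 − (11/4)·R2: [0, 0, -27/2, -9/2, 0]
R4 ← R4 − (3/2)·R2: [0, 0, 0, 0, 0]
R5 ← R5 − (1/2)·R2: [0, 0, -6, -2, 0]
R5 ← R5 − (4/9)·R3: [0, 0, 0, 0, 0]
3 pivots among 5 columns.
Only 3 < 5 pivot columns, so the columns are linearly dependent.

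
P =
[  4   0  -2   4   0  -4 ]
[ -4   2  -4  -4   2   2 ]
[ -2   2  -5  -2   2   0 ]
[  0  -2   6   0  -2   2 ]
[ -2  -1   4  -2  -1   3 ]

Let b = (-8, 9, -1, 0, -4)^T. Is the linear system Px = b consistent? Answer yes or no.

Row reduce the augmented matrix [P | b].
R2 ← R2 + R1: [0, 2, -6, 0, 2, -2, 1]
R3 ← R3 + (1/2)·R1: [0, 2, -6, 0, 2, -2, -5]
R5 ← R5 + (1/2)·R1: [0, -1, 3, 0, -1, 1, -8]
R3 ← R3 − R2: [0, 0, 0, 0, 0, 0, -6]
R4 ← R4 + R2: [0, 0, 0, 0, 0, 0, 1]
R5 ← R5 + (1/2)·R2: [0, 0, 0, 0, 0, 0, -15/2]
R4 ← R4 + (1/6)·R3: [0, 0, 0, 0, 0, 0, 0]
R5 ← R5 − (5/4)·R3: [0, 0, 0, 0, 0, 0, 0]
The echelon form has 3 nonzero rows; the last pivot sits in the augmented column, so rank(P) = 2 but rank([P|b]) = 3.
Since the ranks differ, the system is inconsistent.

no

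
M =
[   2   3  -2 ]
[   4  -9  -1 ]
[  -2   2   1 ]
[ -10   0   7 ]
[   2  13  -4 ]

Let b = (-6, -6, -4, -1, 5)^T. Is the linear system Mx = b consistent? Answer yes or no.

no

Row reduce the augmented matrix [M | b].
R2 ← R2 − (2)·R1: [0, -15, 3, 6]
R3 ← R3 + R1: [0, 5, -1, -10]
R4 ← R4 + (5)·R1: [0, 15, -3, -31]
R5 ← R5 − R1: [0, 10, -2, 11]
R3 ← R3 + (1/3)·R2: [0, 0, 0, -8]
R4 ← R4 + R2: [0, 0, 0, -25]
R5 ← R5 + (2/3)·R2: [0, 0, 0, 15]
R4 ← R4 − (25/8)·R3: [0, 0, 0, 0]
R5 ← R5 + (15/8)·R3: [0, 0, 0, 0]
The echelon form has 3 nonzero rows; the last pivot sits in the augmented column, so rank(M) = 2 but rank([M|b]) = 3.
Since the ranks differ, the system is inconsistent.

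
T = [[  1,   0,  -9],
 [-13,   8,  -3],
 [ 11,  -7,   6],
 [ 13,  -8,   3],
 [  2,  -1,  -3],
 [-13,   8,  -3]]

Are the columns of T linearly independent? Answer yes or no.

Row reduce T to echelon form.
R2 ← R2 + (13)·R1: [0, 8, -120]
R3 ← R3 − (11)·R1: [0, -7, 105]
R4 ← R4 − (13)·R1: [0, -8, 120]
R5 ← R5 − (2)·R1: [0, -1, 15]
R6 ← R6 + (13)·R1: [0, 8, -120]
R3 ← R3 + (7/8)·R2: [0, 0, 0]
R4 ← R4 + R2: [0, 0, 0]
R5 ← R5 + (1/8)·R2: [0, 0, 0]
R6 ← R6 − R2: [0, 0, 0]
2 pivots among 3 columns.
Only 2 < 3 pivot columns, so the columns are linearly dependent.

no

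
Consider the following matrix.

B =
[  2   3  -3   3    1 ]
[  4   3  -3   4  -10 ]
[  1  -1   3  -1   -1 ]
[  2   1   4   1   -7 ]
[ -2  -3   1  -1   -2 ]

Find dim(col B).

5

Row reduce to echelon form.
R2 ← R2 − (2)·R1: [0, -3, 3, -2, -12]
R3 ← R3 − (1/2)·R1: [0, -5/2, 9/2, -5/2, -3/2]
R4 ← R4 − R1: [0, -2, 7, -2, -8]
R5 ← R5 + R1: [0, 0, -2, 2, -1]
R3 ← R3 − (5/6)·R2: [0, 0, 2, -5/6, 17/2]
R4 ← R4 − (2/3)·R2: [0, 0, 5, -2/3, 0]
R4 ← R4 − (5/2)·R3: [0, 0, 0, 17/12, -85/4]
R5 ← R5 + R3: [0, 0, 0, 7/6, 15/2]
R5 ← R5 − (14/17)·R4: [0, 0, 0, 0, 25]
Echelon form has 5 nonzero rows, so rank(B) = 5.
The column space has dimension equal to the rank: 5.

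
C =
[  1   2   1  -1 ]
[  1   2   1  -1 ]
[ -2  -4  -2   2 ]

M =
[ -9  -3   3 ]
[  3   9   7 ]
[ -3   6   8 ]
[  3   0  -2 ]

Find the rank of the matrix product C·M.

First compute CM:
[[ -9,  21,  27],
 [ -9,  21,  27],
 [ 18, -42, -54]]
Now row reduce the product.
R2 ← R2 − R1: [0, 0, 0]
R3 ← R3 + (2)·R1: [0, 0, 0]
1 nonzero row, so rank(CM) = 1.

1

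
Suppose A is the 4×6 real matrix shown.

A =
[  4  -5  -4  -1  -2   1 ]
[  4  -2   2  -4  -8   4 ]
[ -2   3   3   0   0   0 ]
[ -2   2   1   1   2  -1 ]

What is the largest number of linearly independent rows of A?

2

Row reduce to echelon form.
R2 ← R2 − R1: [0, 3, 6, -3, -6, 3]
R3 ← R3 + (1/2)·R1: [0, 1/2, 1, -1/2, -1, 1/2]
R4 ← R4 + (1/2)·R1: [0, -1/2, -1, 1/2, 1, -1/2]
R3 ← R3 − (1/6)·R2: [0, 0, 0, 0, 0, 0]
R4 ← R4 + (1/6)·R2: [0, 0, 0, 0, 0, 0]
Echelon form has 2 nonzero rows, so rank(A) = 2.
The rank gives the maximum number of linearly independent rows: 2.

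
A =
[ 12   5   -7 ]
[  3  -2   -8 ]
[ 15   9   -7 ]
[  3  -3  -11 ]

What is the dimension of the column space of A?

3

Row reduce to echelon form.
R2 ← R2 − (1/4)·R1: [0, -13/4, -25/4]
R3 ← R3 − (5/4)·R1: [0, 11/4, 7/4]
R4 ← R4 − (1/4)·R1: [0, -17/4, -37/4]
R3 ← R3 + (11/13)·R2: [0, 0, -46/13]
R4 ← R4 − (17/13)·R2: [0, 0, -14/13]
R4 ← R4 − (7/23)·R3: [0, 0, 0]
Echelon form has 3 nonzero rows, so rank(A) = 3.
The column space has dimension equal to the rank: 3.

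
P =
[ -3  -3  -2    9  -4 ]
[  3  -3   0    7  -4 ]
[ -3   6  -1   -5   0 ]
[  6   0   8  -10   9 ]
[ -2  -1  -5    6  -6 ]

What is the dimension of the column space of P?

Row reduce to echelon form.
R2 ← R2 + R1: [0, -6, -2, 16, -8]
R3 ← R3 − R1: [0, 9, 1, -14, 4]
R4 ← R4 + (2)·R1: [0, -6, 4, 8, 1]
R5 ← R5 − (2/3)·R1: [0, 1, -11/3, 0, -10/3]
R3 ← R3 + (3/2)·R2: [0, 0, -2, 10, -8]
R4 ← R4 − R2: [0, 0, 6, -8, 9]
R5 ← R5 + (1/6)·R2: [0, 0, -4, 8/3, -14/3]
R4 ← R4 + (3)·R3: [0, 0, 0, 22, -15]
R5 ← R5 − (2)·R3: [0, 0, 0, -52/3, 34/3]
R5 ← R5 + (26/33)·R4: [0, 0, 0, 0, -16/33]
Echelon form has 5 nonzero rows, so rank(P) = 5.
The column space has dimension equal to the rank: 5.

5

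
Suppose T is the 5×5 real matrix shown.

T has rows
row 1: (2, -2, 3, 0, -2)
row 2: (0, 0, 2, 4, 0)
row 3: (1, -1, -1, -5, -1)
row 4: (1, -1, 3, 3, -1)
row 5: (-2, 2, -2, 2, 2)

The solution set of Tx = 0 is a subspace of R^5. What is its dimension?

Row reduce to echelon form.
R3 ← R3 − (1/2)·R1: [0, 0, -5/2, -5, 0]
R4 ← R4 − (1/2)·R1: [0, 0, 3/2, 3, 0]
R5 ← R5 + R1: [0, 0, 1, 2, 0]
R3 ← R3 + (5/4)·R2: [0, 0, 0, 0, 0]
R4 ← R4 − (3/4)·R2: [0, 0, 0, 0, 0]
R5 ← R5 − (1/2)·R2: [0, 0, 0, 0, 0]
2 nonzero rows, so rank(T) = 2.
T has 5 columns; by rank–nullity, nullity = 5 − 2 = 3.

3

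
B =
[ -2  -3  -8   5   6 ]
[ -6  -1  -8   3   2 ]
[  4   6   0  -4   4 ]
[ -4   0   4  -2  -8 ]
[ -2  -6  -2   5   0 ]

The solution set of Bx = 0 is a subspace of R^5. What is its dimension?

Row reduce to echelon form.
R2 ← R2 − (3)·R1: [0, 8, 16, -12, -16]
R3 ← R3 + (2)·R1: [0, 0, -16, 6, 16]
R4 ← R4 − (2)·R1: [0, 6, 20, -12, -20]
R5 ← R5 − R1: [0, -3, 6, 0, -6]
R4 ← R4 − (3/4)·R2: [0, 0, 8, -3, -8]
R5 ← R5 + (3/8)·R2: [0, 0, 12, -9/2, -12]
R4 ← R4 + (1/2)·R3: [0, 0, 0, 0, 0]
R5 ← R5 + (3/4)·R3: [0, 0, 0, 0, 0]
3 nonzero rows, so rank(B) = 3.
B has 5 columns; by rank–nullity, nullity = 5 − 3 = 2.

2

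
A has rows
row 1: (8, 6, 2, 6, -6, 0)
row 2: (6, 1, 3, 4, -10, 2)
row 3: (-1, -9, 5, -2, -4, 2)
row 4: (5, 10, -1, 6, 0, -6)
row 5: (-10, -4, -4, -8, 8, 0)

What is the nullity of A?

1

Row reduce to echelon form.
R2 ← R2 − (3/4)·R1: [0, -7/2, 3/2, -1/2, -11/2, 2]
R3 ← R3 + (1/8)·R1: [0, -33/4, 21/4, -5/4, -19/4, 2]
R4 ← R4 − (5/8)·R1: [0, 25/4, -9/4, 9/4, 15/4, -6]
R5 ← R5 + (5/4)·R1: [0, 7/2, -3/2, -1/2, 1/2, 0]
R3 ← R3 − (33/14)·R2: [0, 0, 12/7, -1/14, 115/14, -19/7]
R4 ← R4 + (25/14)·R2: [0, 0, 3/7, 19/14, -85/14, -17/7]
R5 ← R5 + R2: [0, 0, 0, -1, -5, 2]
R4 ← R4 − (1/4)·R3: [0, 0, 0, 11/8, -65/8, -7/4]
R5 ← R5 + (8/11)·R4: [0, 0, 0, 0, -120/11, 8/11]
5 nonzero rows, so rank(A) = 5.
A has 6 columns; by rank–nullity, nullity = 6 − 5 = 1.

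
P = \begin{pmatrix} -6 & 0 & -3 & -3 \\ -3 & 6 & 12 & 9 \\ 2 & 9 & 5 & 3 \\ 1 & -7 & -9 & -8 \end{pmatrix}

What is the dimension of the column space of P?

4

Row reduce to echelon form.
R2 ← R2 − (1/2)·R1: [0, 6, 27/2, 21/2]
R3 ← R3 + (1/3)·R1: [0, 9, 4, 2]
R4 ← R4 + (1/6)·R1: [0, -7, -19/2, -17/2]
R3 ← R3 − (3/2)·R2: [0, 0, -65/4, -55/4]
R4 ← R4 + (7/6)·R2: [0, 0, 25/4, 15/4]
R4 ← R4 + (5/13)·R3: [0, 0, 0, -20/13]
Echelon form has 4 nonzero rows, so rank(P) = 4.
The column space has dimension equal to the rank: 4.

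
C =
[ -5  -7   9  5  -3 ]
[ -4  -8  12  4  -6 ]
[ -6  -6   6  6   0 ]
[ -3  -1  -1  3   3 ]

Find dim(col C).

2

Row reduce to echelon form.
R2 ← R2 − (4/5)·R1: [0, -12/5, 24/5, 0, -18/5]
R3 ← R3 − (6/5)·R1: [0, 12/5, -24/5, 0, 18/5]
R4 ← R4 − (3/5)·R1: [0, 16/5, -32/5, 0, 24/5]
R3 ← R3 + R2: [0, 0, 0, 0, 0]
R4 ← R4 + (4/3)·R2: [0, 0, 0, 0, 0]
Echelon form has 2 nonzero rows, so rank(C) = 2.
The column space has dimension equal to the rank: 2.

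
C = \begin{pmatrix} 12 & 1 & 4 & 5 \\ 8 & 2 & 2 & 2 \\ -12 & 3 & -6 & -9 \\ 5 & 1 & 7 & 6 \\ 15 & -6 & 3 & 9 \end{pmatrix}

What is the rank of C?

Row reduce to echelon form.
R2 ← R2 − (2/3)·R1: [0, 4/3, -2/3, -4/3]
R3 ← R3 + R1: [0, 4, -2, -4]
R4 ← R4 − (5/12)·R1: [0, 7/12, 16/3, 47/12]
R5 ← R5 − (5/4)·R1: [0, -29/4, -2, 11/4]
R3 ← R3 − (3)·R2: [0, 0, 0, 0]
R4 ← R4 − (7/16)·R2: [0, 0, 45/8, 9/2]
R5 ← R5 + (87/16)·R2: [0, 0, -45/8, -9/2]
Swap R3 ↔ R4
R5 ← R5 + R3: [0, 0, 0, 0]
Echelon form has 3 nonzero rows, so rank(C) = 3.

3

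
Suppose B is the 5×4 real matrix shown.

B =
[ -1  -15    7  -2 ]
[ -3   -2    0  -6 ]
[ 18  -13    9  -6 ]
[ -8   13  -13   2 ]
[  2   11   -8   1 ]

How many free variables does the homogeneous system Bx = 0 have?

Row reduce to echelon form.
R2 ← R2 − (3)·R1: [0, 43, -21, 0]
R3 ← R3 + (18)·R1: [0, -283, 135, -42]
R4 ← R4 − (8)·R1: [0, 133, -69, 18]
R5 ← R5 + (2)·R1: [0, -19, 6, -3]
R3 ← R3 + (283/43)·R2: [0, 0, -138/43, -42]
R4 ← R4 − (133/43)·R2: [0, 0, -174/43, 18]
R5 ← R5 + (19/43)·R2: [0, 0, -141/43, -3]
R4 ← R4 − (29/23)·R3: [0, 0, 0, 1632/23]
R5 ← R5 − (47/46)·R3: [0, 0, 0, 918/23]
R5 ← R5 − (9/16)·R4: [0, 0, 0, 0]
4 nonzero rows, so rank(B) = 4.
B has 4 columns; by rank–nullity, nullity = 4 − 4 = 0.

0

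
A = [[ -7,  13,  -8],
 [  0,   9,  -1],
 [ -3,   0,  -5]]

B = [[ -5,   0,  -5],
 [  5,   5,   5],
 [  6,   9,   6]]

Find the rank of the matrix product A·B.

2

First compute AB:
[[ 52,  -7,  52],
 [ 39,  36,  39],
 [-15, -45, -15]]
Now row reduce the product.
R2 ← R2 − (3/4)·R1: [0, 165/4, 0]
R3 ← R3 + (15/52)·R1: [0, -2445/52, 0]
R3 ← R3 + (163/143)·R2: [0, 0, 0]
2 nonzero rows, so rank(AB) = 2.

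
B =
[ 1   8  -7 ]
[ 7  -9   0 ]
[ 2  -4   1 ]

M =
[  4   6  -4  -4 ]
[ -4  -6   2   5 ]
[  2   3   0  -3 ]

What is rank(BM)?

First compute BM:
[[-42, -63,  12,  57],
 [ 64,  96, -46, -73],
 [ 26,  39, -16, -31]]
Now row reduce the product.
R2 ← R2 + (32/21)·R1: [0, 0, -194/7, 97/7]
R3 ← R3 + (13/21)·R1: [0, 0, -60/7, 30/7]
R3 ← R3 − (30/97)·R2: [0, 0, 0, 0]
2 nonzero rows, so rank(BM) = 2.

2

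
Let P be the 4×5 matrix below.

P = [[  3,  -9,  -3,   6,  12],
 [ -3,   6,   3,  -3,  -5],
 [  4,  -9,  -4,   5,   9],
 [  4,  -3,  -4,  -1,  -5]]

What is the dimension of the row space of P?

2

Row reduce to echelon form.
R2 ← R2 + R1: [0, -3, 0, 3, 7]
R3 ← R3 − (4/3)·R1: [0, 3, 0, -3, -7]
R4 ← R4 − (4/3)·R1: [0, 9, 0, -9, -21]
R3 ← R3 + R2: [0, 0, 0, 0, 0]
R4 ← R4 + (3)·R2: [0, 0, 0, 0, 0]
Echelon form has 2 nonzero rows, so rank(P) = 2.
The row space has dimension equal to the rank: 2.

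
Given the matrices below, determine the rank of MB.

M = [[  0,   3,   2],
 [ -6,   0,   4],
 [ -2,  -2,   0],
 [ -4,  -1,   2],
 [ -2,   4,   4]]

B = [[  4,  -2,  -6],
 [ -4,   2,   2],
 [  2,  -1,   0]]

First compute MB:
[[ -8,   4,   6],
 [-16,   8,  36],
 [  0,   0,   8],
 [ -8,   4,  22],
 [-16,   8,  20]]
Now row reduce the product.
R2 ← R2 − (2)·R1: [0, 0, 24]
R4 ← R4 − R1: [0, 0, 16]
R5 ← R5 − (2)·R1: [0, 0, 8]
R3 ← R3 − (1/3)·R2: [0, 0, 0]
R4 ← R4 − (2/3)·R2: [0, 0, 0]
R5 ← R5 − (1/3)·R2: [0, 0, 0]
2 nonzero rows, so rank(MB) = 2.

2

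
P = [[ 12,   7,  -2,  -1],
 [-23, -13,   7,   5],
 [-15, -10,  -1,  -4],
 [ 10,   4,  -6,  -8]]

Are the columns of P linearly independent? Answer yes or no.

no

Row reduce P to echelon form.
R2 ← R2 + (23/12)·R1: [0, 5/12, 19/6, 37/12]
R3 ← R3 + (5/4)·R1: [0, -5/4, -7/2, -21/4]
R4 ← R4 − (5/6)·R1: [0, -11/6, -13/3, -43/6]
R3 ← R3 + (3)·R2: [0, 0, 6, 4]
R4 ← R4 + (22/5)·R2: [0, 0, 48/5, 32/5]
R4 ← R4 − (8/5)·R3: [0, 0, 0, 0]
3 pivots among 4 columns.
Only 3 < 4 pivot columns, so the columns are linearly dependent.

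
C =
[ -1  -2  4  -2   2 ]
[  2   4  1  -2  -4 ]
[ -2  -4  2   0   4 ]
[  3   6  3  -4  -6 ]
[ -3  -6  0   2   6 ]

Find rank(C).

Row reduce to echelon form.
R2 ← R2 + (2)·R1: [0, 0, 9, -6, 0]
R3 ← R3 − (2)·R1: [0, 0, -6, 4, 0]
R4 ← R4 + (3)·R1: [0, 0, 15, -10, 0]
R5 ← R5 − (3)·R1: [0, 0, -12, 8, 0]
R3 ← R3 + (2/3)·R2: [0, 0, 0, 0, 0]
R4 ← R4 − (5/3)·R2: [0, 0, 0, 0, 0]
R5 ← R5 + (4/3)·R2: [0, 0, 0, 0, 0]
Echelon form has 2 nonzero rows, so rank(C) = 2.

2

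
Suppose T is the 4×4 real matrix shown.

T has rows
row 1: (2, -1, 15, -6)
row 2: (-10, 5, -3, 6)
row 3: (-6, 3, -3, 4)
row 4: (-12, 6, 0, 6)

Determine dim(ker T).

Row reduce to echelon form.
R2 ← R2 + (5)·R1: [0, 0, 72, -24]
R3 ← R3 + (3)·R1: [0, 0, 42, -14]
R4 ← R4 + (6)·R1: [0, 0, 90, -30]
R3 ← R3 − (7/12)·R2: [0, 0, 0, 0]
R4 ← R4 − (5/4)·R2: [0, 0, 0, 0]
2 nonzero rows, so rank(T) = 2.
T has 4 columns; by rank–nullity, nullity = 4 − 2 = 2.

2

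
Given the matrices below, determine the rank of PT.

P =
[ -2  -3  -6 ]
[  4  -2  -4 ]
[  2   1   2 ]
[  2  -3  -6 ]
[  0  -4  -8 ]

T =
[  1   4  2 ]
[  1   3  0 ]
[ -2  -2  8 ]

First compute PT:
[[  7,  -5, -52],
 [ 10,  18, -24],
 [ -1,   7,  20],
 [ 11,  11, -44],
 [ 12,   4, -64]]
Now row reduce the product.
R2 ← R2 − (10/7)·R1: [0, 176/7, 352/7]
R3 ← R3 + (1/7)·R1: [0, 44/7, 88/7]
R4 ← R4 − (11/7)·R1: [0, 132/7, 264/7]
R5 ← R5 − (12/7)·R1: [0, 88/7, 176/7]
R3 ← R3 − (1/4)·R2: [0, 0, 0]
R4 ← R4 − (3/4)·R2: [0, 0, 0]
R5 ← R5 − (1/2)·R2: [0, 0, 0]
2 nonzero rows, so rank(PT) = 2.

2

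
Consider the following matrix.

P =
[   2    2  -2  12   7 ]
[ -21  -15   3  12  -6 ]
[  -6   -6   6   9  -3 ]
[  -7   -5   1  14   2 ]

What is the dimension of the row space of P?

3

Row reduce to echelon form.
R2 ← R2 + (21/2)·R1: [0, 6, -18, 138, 135/2]
R3 ← R3 + (3)·R1: [0, 0, 0, 45, 18]
R4 ← R4 + (7/2)·R1: [0, 2, -6, 56, 53/2]
R4 ← R4 − (1/3)·R2: [0, 0, 0, 10, 4]
R4 ← R4 − (2/9)·R3: [0, 0, 0, 0, 0]
Echelon form has 3 nonzero rows, so rank(P) = 3.
The row space has dimension equal to the rank: 3.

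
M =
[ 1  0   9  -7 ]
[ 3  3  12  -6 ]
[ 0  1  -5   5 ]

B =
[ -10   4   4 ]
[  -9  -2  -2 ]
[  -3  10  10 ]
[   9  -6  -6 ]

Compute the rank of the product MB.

2

First compute MB:
[[-100, 136, 136],
 [-147, 162, 162],
 [ 51, -82, -82]]
Now row reduce the product.
R2 ← R2 − (147/100)·R1: [0, -948/25, -948/25]
R3 ← R3 + (51/100)·R1: [0, -316/25, -316/25]
R3 ← R3 − (1/3)·R2: [0, 0, 0]
2 nonzero rows, so rank(MB) = 2.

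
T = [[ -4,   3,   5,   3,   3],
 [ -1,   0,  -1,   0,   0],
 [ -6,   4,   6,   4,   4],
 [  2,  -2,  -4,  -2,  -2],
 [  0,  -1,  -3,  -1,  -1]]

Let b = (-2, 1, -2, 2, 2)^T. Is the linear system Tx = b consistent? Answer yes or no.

Row reduce the augmented matrix [T | b].
R2 ← R2 − (1/4)·R1: [0, -3/4, -9/4, -3/4, -3/4, 3/2]
R3 ← R3 − (3/2)·R1: [0, -1/2, -3/2, -1/2, -1/2, 1]
R4 ← R4 + (1/2)·R1: [0, -1/2, -3/2, -1/2, -1/2, 1]
R3 ← R3 − (2/3)·R2: [0, 0, 0, 0, 0, 0]
R4 ← R4 − (2/3)·R2: [0, 0, 0, 0, 0, 0]
R5 ← R5 − (4/3)·R2: [0, 0, 0, 0, 0, 0]
The echelon form has 2 nonzero rows, and every pivot lies in the first 5 columns, so rank(T) = rank([T|b]) = 2.
The system is consistent.

yes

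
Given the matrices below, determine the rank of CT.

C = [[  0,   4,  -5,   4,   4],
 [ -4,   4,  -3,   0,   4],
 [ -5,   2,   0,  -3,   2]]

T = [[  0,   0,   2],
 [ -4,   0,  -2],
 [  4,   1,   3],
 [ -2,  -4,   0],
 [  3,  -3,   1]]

2

First compute CT:
[[-32, -33, -19],
 [-16, -15, -21],
 [  4,   6, -12]]
Now row reduce the product.
R2 ← R2 − (1/2)·R1: [0, 3/2, -23/2]
R3 ← R3 + (1/8)·R1: [0, 15/8, -115/8]
R3 ← R3 − (5/4)·R2: [0, 0, 0]
2 nonzero rows, so rank(CT) = 2.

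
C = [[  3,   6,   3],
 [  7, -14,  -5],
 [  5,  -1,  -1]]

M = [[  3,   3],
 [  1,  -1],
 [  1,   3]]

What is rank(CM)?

2

First compute CM:
[[ 18,  12],
 [  2,  20],
 [ 13,  13]]
Now row reduce the product.
R2 ← R2 − (1/9)·R1: [0, 56/3]
R3 ← R3 − (13/18)·R1: [0, 13/3]
R3 ← R3 − (13/56)·R2: [0, 0]
2 nonzero rows, so rank(CM) = 2.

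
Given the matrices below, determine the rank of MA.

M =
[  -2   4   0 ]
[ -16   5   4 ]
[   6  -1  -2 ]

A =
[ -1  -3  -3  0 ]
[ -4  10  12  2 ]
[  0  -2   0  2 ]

3

First compute MA:
[[-14,  46,  54,   8],
 [ -4,  90, 108,  18],
 [ -2, -24, -30,  -6]]
Now row reduce the product.
R2 ← R2 − (2/7)·R1: [0, 538/7, 648/7, 110/7]
R3 ← R3 − (1/7)·R1: [0, -214/7, -264/7, -50/7]
R3 ← R3 + (107/269)·R2: [0, 0, -240/269, -240/269]
3 nonzero rows, so rank(MA) = 3.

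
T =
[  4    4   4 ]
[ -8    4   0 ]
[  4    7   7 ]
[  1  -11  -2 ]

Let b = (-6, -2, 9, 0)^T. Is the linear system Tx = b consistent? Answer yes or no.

Row reduce the augmented matrix [T | b].
R2 ← R2 + (2)·R1: [0, 12, 8, -14]
R3 ← R3 − R1: [0, 3, 3, 15]
R4 ← R4 − (1/4)·R1: [0, -12, -3, 3/2]
R3 ← R3 − (1/4)·R2: [0, 0, 1, 37/2]
R4 ← R4 + R2: [0, 0, 5, -25/2]
R4 ← R4 − (5)·R3: [0, 0, 0, -105]
The echelon form has 4 nonzero rows; the last pivot sits in the augmented column, so rank(T) = 3 but rank([T|b]) = 4.
Since the ranks differ, the system is inconsistent.

no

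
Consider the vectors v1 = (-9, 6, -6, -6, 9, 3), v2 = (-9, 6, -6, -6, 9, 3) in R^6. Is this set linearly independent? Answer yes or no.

Form the matrix with these vectors as rows and row reduce.
R2 ← R2 − R1: [0, 0, 0, 0, 0, 0]
1 nonzero row, so the 2 vectors span a space of dimension 1.
Since 1 < 2, the vectors are linearly dependent.

no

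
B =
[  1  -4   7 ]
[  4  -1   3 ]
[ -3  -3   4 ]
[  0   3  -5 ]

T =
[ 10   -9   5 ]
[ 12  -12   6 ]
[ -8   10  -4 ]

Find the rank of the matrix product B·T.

2

First compute BT:
[[-94, 109, -47],
 [  4,   6,   2],
 [-98, 103, -49],
 [ 76, -86,  38]]
Now row reduce the product.
R2 ← R2 + (2/47)·R1: [0, 500/47, 0]
R3 ← R3 − (49/47)·R1: [0, -500/47, 0]
R4 ← R4 + (38/47)·R1: [0, 100/47, 0]
R3 ← R3 + R2: [0, 0, 0]
R4 ← R4 − (1/5)·R2: [0, 0, 0]
2 nonzero rows, so rank(BT) = 2.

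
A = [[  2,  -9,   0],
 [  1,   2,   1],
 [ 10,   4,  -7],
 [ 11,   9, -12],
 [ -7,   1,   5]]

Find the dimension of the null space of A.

Row reduce to echelon form.
R2 ← R2 − (1/2)·R1: [0, 13/2, 1]
R3 ← R3 − (5)·R1: [0, 49, -7]
R4 ← R4 − (11/2)·R1: [0, 117/2, -12]
R5 ← R5 + (7/2)·R1: [0, -61/2, 5]
R3 ← R3 − (98/13)·R2: [0, 0, -189/13]
R4 ← R4 − (9)·R2: [0, 0, -21]
R5 ← R5 + (61/13)·R2: [0, 0, 126/13]
R4 ← R4 − (13/9)·R3: [0, 0, 0]
R5 ← R5 + (2/3)·R3: [0, 0, 0]
3 nonzero rows, so rank(A) = 3.
A has 3 columns; by rank–nullity, nullity = 3 − 3 = 0.

0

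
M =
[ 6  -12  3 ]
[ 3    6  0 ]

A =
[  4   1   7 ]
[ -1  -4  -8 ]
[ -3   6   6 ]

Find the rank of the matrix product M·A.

2

First compute MA:
[[ 27,  72, 156],
 [  6, -21, -27]]
Now row reduce the product.
R2 ← R2 − (2/9)·R1: [0, -37, -185/3]
2 nonzero rows, so rank(MA) = 2.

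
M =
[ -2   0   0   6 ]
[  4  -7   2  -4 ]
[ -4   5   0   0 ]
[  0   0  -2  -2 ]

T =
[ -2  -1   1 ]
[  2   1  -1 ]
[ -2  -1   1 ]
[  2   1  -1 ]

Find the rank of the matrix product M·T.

First compute MT:
[[ 16,   8,  -8],
 [-34, -17,  17],
 [ 18,   9,  -9],
 [  0,   0,   0]]
Now row reduce the product.
R2 ← R2 + (17/8)·R1: [0, 0, 0]
R3 ← R3 − (9/8)·R1: [0, 0, 0]
1 nonzero row, so rank(MT) = 1.

1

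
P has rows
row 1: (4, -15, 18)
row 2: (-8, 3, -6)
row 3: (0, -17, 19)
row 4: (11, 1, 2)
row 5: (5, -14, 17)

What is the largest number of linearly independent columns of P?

3

Row reduce to echelon form.
R2 ← R2 + (2)·R1: [0, -27, 30]
R4 ← R4 − (11/4)·R1: [0, 169/4, -95/2]
R5 ← R5 − (5/4)·R1: [0, 19/4, -11/2]
R3 ← R3 − (17/27)·R2: [0, 0, 1/9]
R4 ← R4 + (169/108)·R2: [0, 0, -5/9]
R5 ← R5 + (19/108)·R2: [0, 0, -2/9]
R4 ← R4 + (5)·R3: [0, 0, 0]
R5 ← R5 + (2)·R3: [0, 0, 0]
Echelon form has 3 nonzero rows, so rank(P) = 3.
The rank gives the maximum number of linearly independent columns: 3.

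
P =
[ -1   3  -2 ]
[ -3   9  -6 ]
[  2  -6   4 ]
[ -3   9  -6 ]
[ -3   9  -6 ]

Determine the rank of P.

Row reduce to echelon form.
R2 ← R2 − (3)·R1: [0, 0, 0]
R3 ← R3 + (2)·R1: [0, 0, 0]
R4 ← R4 − (3)·R1: [0, 0, 0]
R5 ← R5 − (3)·R1: [0, 0, 0]
Echelon form has 1 nonzero row, so rank(P) = 1.

1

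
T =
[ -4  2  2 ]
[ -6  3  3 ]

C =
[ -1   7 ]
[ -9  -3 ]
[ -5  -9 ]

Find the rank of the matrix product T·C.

1

First compute TC:
[[-24, -52],
 [-36, -78]]
Now row reduce the product.
R2 ← R2 − (3/2)·R1: [0, 0]
1 nonzero row, so rank(TC) = 1.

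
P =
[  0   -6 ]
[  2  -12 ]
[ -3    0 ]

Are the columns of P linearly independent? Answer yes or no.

yes

Row reduce P to echelon form.
Swap R1 ↔ R2
R3 ← R3 + (3/2)·R1: [0, -18]
R3 ← R3 − (3)·R2: [0, 0]
2 pivots among 2 columns.
Every column is a pivot column, so the columns are linearly independent.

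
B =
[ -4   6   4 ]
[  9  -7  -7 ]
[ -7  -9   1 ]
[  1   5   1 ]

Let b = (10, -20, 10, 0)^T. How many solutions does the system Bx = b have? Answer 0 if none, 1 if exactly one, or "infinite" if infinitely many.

infinite

Row reduce the augmented matrix [B | b].
R2 ← R2 + (9/4)·R1: [0, 13/2, 2, 5/2]
R3 ← R3 − (7/4)·R1: [0, -39/2, -6, -15/2]
R4 ← R4 + (1/4)·R1: [0, 13/2, 2, 5/2]
R3 ← R3 + (3)·R2: [0, 0, 0, 0]
R4 ← R4 − R2: [0, 0, 0, 0]
The echelon form has 2 nonzero rows, and every pivot lies in the first 3 columns, so rank(B) = rank([B|b]) = 2.
The system is consistent.
rank = 2 < 3 unknowns, so there are infinitely many solutions.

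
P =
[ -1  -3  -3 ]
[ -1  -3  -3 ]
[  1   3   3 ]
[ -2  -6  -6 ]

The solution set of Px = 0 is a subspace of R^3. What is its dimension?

Row reduce to echelon form.
R2 ← R2 − R1: [0, 0, 0]
R3 ← R3 + R1: [0, 0, 0]
R4 ← R4 − (2)·R1: [0, 0, 0]
1 nonzero row, so rank(P) = 1.
P has 3 columns; by rank–nullity, nullity = 3 − 1 = 2.

2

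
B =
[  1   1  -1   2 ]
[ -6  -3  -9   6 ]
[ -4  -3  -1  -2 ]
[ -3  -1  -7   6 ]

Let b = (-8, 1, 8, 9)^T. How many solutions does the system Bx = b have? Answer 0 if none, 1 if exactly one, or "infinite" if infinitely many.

Row reduce the augmented matrix [B | b].
R2 ← R2 + (6)·R1: [0, 3, -15, 18, -47]
R3 ← R3 + (4)·R1: [0, 1, -5, 6, -24]
R4 ← R4 + (3)·R1: [0, 2, -10, 12, -15]
R3 ← R3 − (1/3)·R2: [0, 0, 0, 0, -25/3]
R4 ← R4 − (2/3)·R2: [0, 0, 0, 0, 49/3]
R4 ← R4 + (49/25)·R3: [0, 0, 0, 0, 0]
The echelon form has 3 nonzero rows; the last pivot sits in the augmented column, so rank(B) = 2 but rank([B|b]) = 3.
Since the ranks differ, the system is inconsistent.
It has no solutions.

0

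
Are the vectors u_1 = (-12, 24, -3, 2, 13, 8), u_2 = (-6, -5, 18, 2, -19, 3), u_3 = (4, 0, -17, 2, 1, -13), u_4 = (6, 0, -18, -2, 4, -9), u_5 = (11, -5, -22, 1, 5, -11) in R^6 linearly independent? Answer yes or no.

Form the matrix with these vectors as rows and row reduce.
R2 ← R2 − (1/2)·R1: [0, -17, 39/2, 1, -51/2, -1]
R3 ← R3 + (1/3)·R1: [0, 8, -18, 8/3, 16/3, -31/3]
R4 ← R4 + (1/2)·R1: [0, 12, -39/2, -1, 21/2, -5]
R5 ← R5 + (11/12)·R1: [0, 17, -99/4, 17/6, 203/12, -11/3]
R3 ← R3 + (8/17)·R2: [0, 0, -150/17, 160/51, -20/3, -551/51]
R4 ← R4 + (12/17)·R2: [0, 0, -195/34, -5/17, -15/2, -97/17]
R5 ← R5 + R2: [0, 0, -21/4, 23/6, -103/12, -14/3]
R4 ← R4 − (13/20)·R3: [0, 0, 0, -7/3, -19/6, 79/60]
R5 ← R5 − (119/200)·R3: [0, 0, 0, 59/30, -277/60, 1057/600]
R5 ← R5 + (59/70)·R4: [0, 0, 0, 0, -51/7, 201/70]
5 nonzero rows, so the 5 vectors span a space of dimension 5.
Since 5 = 5, the vectors are linearly independent.

yes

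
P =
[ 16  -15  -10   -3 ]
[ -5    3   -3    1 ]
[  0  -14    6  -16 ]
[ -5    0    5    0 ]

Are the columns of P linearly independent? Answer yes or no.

Row reduce P to echelon form.
R2 ← R2 + (5/16)·R1: [0, -27/16, -49/8, 1/16]
R4 ← R4 + (5/16)·R1: [0, -75/16, 15/8, -15/16]
R3 ← R3 − (224/27)·R2: [0, 0, 1534/27, -446/27]
R4 ← R4 − (25/9)·R2: [0, 0, 170/9, -10/9]
R4 ← R4 − (255/767)·R3: [0, 0, 0, 3360/767]
4 pivots among 4 columns.
Every column is a pivot column, so the columns are linearly independent.

yes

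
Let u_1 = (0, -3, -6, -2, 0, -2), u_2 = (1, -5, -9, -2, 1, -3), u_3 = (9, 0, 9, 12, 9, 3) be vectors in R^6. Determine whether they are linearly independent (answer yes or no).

no

Form the matrix with these vectors as rows and row reduce.
Swap R1 ↔ R2
R3 ← R3 − (9)·R1: [0, 45, 90, 30, 0, 30]
R3 ← R3 + (15)·R2: [0, 0, 0, 0, 0, 0]
2 nonzero rows, so the 3 vectors span a space of dimension 2.
Since 2 < 3, the vectors are linearly dependent.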